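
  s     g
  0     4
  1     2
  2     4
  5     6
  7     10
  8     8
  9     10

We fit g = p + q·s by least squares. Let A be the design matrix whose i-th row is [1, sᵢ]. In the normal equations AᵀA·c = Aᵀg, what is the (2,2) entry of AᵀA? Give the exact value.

224

Row 2 ↔ basis s, column 2 ↔ basis s, so (AᵀA)_{2,2} = Σᵢ (s)·(s) = (0)·(0) + (1)·(1) + (2)·(2) + (5)·(5) + (7)·(7) + (8)·(8) + (9)·(9) = 224.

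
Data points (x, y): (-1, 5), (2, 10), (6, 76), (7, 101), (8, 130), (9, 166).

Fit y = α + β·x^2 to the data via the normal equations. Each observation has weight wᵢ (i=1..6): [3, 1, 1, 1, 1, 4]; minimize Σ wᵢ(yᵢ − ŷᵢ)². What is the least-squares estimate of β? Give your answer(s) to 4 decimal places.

β = 2.0123

AᵀWA·[α, β]ᵀ = AᵀWy reads: 11·α + 480·β = 996;  480·α + 34056·β = 69844.
Determinant 11·34056 − 480² = 144216.
α = (996·34056 − 480·69844)/144216 = 16444/6009; β = (11·69844 − 480·996)/144216 = 72551/36054.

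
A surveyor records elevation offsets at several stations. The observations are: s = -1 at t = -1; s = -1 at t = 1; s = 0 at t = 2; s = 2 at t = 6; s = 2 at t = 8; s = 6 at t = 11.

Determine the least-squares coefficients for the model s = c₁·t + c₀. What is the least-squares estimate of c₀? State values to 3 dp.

c₀ = -1.141

MᵀM·[c₁, c₀]ᵀ = Mᵀs reads: 227·c₁ + 27·c₀ = 94;  27·c₁ + 6·c₀ = 8.
det = 227·6 − 27² = 633.
c₁ = (94·6 − 27·8)/633 = 116/211; c₀ = (227·8 − 27·94)/633 = -722/633.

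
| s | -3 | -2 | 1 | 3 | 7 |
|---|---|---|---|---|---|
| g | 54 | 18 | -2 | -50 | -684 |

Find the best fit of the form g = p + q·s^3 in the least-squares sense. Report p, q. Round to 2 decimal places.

p = 1.43, q = -2.00

Forming AᵀA = [[5, 336]; [336, 119172]] and Aᵀg = [-664, -237566]ᵀ gives AᵀA·[p, q]ᵀ = Aᵀg.
Eliminating q: 119172·(row 1) − 336·(row 2) gives 482964·p = 119172·(-664) − 336·(-237566) = 691968, so p = 57664/40247.
Then q = ((-237566) − 336·(57664/40247))/119172 = -482363/241482.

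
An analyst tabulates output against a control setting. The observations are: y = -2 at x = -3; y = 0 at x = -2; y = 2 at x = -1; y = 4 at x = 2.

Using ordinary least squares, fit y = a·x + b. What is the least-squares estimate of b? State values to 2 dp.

The normal system AᵀA·[a, b]ᵀ = Aᵀy is [[18, -4]; [-4, 4]]·[a, b]ᵀ = [12, 4]ᵀ.
Determinant 18·4 − (-4)² = 56.
a = (12·4 − (-4)·4)/56 = 8/7; b = (18·4 − (-4)·12)/56 = 15/7.

b = 2.14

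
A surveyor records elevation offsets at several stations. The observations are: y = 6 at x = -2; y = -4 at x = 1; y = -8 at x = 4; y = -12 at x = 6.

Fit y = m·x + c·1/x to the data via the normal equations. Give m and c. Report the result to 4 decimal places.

Compute the Gram sums: Σx·x = 57, Σx·1/x = 4, Σ1/x·1/x = 193/144.
Moment sums: Σx·y = -120, Σ1/x·y = -11.
MᵀM·[m, c]ᵀ = Mᵀy becomes [[57, 4]; [4, 193/144]]·[m, c]ᵀ = [-120, -11]ᵀ.
Δ = 57·(193/144) − 4² = 2899/48.
m = ((-120)·(193/144) − 4·(-11))/(2899/48) = -5608/2899; c = (57·(-11) − 4·(-120))/(2899/48) = -7056/2899.

m = -1.9345, c = -2.4339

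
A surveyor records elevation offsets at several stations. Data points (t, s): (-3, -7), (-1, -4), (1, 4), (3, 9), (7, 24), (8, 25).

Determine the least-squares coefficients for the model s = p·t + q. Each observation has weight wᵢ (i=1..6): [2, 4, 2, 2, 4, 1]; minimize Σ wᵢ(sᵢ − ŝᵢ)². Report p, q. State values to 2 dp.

p = 3.23, q = 0.48

The normal equations are: 302·p + 34·q = 992;  34·p + 15·q = 117.
(Σwᵢ·t·t = 302, Σwᵢ·t = 34, Σwᵢ·1 = 15, Σwᵢ·t·s = 992, Σwᵢ·s = 117.)
Δ = 302·15 − 34² = 3374.
p = (992·15 − 34·117)/3374 = 5451/1687; q = (302·117 − 34·992)/3374 = 803/1687.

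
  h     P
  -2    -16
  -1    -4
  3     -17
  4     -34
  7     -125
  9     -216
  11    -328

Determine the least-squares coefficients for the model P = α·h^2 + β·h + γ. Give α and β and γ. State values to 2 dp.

The normal system AᵀA·[α, β, γ]ᵀ = AᵀP is [[23957, 2485, 281]; [2485, 281, 31]; [281, 31, 7]]·[α, β, γ]ᵀ = [-64074, -6578, -740]ᵀ.
Solving the 3×3 system (Gaussian elimination) gives α = -113651/38073, β = 106591/38073, γ = 21790/12691.

α = -2.99, β = 2.80, γ = 1.72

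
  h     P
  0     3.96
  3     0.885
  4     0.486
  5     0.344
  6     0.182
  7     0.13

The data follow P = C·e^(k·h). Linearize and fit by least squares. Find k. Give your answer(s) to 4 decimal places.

k = -0.4951

Taking logs, ln P = k·h + ln C, so regress ln P on h.
Σh = 25.0000, Σ(h)² = 135.0000, Σln P = -4.2786, Σh·ln P = -33.0923.
Equations: 135.0000·k + 25.0000·ln C = -33.0923;  25.0000·k + 6·ln C = -4.2786.
Δ = 135.0000·6 − (25.0000)² = 185.0000; k = (-33.0923·6 − 25.0000·-4.2786)/185.0000 = -0.49508, ln C = (135.0000·-4.2786 − 25.0000·-33.0923)/185.0000 = 1.34974.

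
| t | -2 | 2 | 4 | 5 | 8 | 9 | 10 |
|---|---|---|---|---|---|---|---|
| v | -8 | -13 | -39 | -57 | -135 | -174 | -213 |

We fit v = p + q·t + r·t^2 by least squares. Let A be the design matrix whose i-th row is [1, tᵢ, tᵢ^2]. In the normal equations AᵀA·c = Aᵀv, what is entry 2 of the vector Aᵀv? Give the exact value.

Entry 2 ↔ basis t, so (Aᵀv)_{2} = Σᵢ (t)·vᵢ = (-2)·(-8) + (2)·(-13) + (4)·(-39) + (5)·(-57) + (8)·(-135) + (9)·(-174) + (10)·(-213) = -5227.

-5227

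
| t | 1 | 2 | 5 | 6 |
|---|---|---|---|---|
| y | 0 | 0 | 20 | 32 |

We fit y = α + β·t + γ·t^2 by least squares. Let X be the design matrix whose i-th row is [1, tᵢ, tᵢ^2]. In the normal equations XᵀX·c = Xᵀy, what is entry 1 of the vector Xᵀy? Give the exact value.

Entry 1 ↔ basis 1, so (Xᵀy)_{1} = Σᵢ yᵢ = (1)·(0) + (1)·(0) + (1)·(20) + (1)·(32) = 52.

52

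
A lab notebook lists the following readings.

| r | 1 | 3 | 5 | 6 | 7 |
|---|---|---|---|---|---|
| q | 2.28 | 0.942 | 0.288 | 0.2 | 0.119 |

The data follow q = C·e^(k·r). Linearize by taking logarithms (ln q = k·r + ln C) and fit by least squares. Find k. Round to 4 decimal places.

k = -0.4989

Let Y = ln q. Fitting Y = k·r + ln C by least squares:
Σr = 22.0000, Σ(r)² = 120.0000, Σln q = -4.2184, Σr·ln q = -30.1361.
Equations: 120.0000·k + 22.0000·ln C = -30.1361;  22.0000·k + 5·ln C = -4.2184.
Δ = 120.0000·5 − (22.0000)² = 116.0000; k = (-30.1361·5 − 22.0000·-4.2184)/116.0000 = -0.49892, ln C = (120.0000·-4.2184 − 22.0000·-30.1361)/116.0000 = 1.35156.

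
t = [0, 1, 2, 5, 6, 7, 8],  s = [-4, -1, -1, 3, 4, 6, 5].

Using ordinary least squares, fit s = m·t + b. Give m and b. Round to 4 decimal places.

m = 1.1602, b = -3.0922

The normal equations are: 179·m + 29·b = 118;  29·m + 7·b = 12.
Δ = 179·7 − 29² = 412.
m = (118·7 − 29·12)/412 = 239/206; b = (179·12 − 29·118)/412 = -637/206.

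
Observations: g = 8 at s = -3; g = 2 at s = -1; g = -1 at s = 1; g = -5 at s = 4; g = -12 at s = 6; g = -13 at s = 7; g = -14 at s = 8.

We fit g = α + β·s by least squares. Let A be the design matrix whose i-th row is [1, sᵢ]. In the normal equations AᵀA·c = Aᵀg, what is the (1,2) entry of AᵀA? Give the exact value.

Row 1 ↔ basis 1, column 2 ↔ basis s, so (AᵀA)_{1,2} = Σᵢ s = (1)·(-3) + (1)·(-1) + (1)·(1) + (1)·(4) + (1)·(6) + (1)·(7) + (1)·(8) = 22.

22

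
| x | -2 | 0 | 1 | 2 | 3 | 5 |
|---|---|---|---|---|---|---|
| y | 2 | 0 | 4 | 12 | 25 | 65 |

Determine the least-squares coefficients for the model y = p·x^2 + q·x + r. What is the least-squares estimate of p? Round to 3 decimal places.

The normal system AᵀA·[p, q, r]ᵀ = Aᵀy is [[739, 153, 43]; [153, 43, 9]; [43, 9, 6]]·[p, q, r]ᵀ = [1910, 424, 108]ᵀ.
Solving the 3×3 system (Gaussian elimination) gives p = 525/248, q = 37027/14632, r = -1769/1829.

p = 2.117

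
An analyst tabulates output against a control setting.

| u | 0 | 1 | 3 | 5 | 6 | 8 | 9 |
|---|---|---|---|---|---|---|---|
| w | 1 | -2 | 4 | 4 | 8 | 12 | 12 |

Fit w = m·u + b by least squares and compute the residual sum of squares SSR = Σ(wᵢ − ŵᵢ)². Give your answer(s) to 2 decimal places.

SSR = 17.42

Normal-equation sums: Σu·u = 216, Σu = 32, Σ1 = 7.
And Σu·w = 282, Σw = 39.
Normal equations: [[216, 32]; [32, 7]]·[m, b]ᵀ = [282, 39]ᵀ.
Δ = 216·7 − 32² = 488.
m = (282·7 − 32·39)/488 = 363/244; b = (216·39 − 32·282)/488 = -75/61.
Residuals: 136/61, -551/244, 187/244, -539/244, 37/122, 81/61, -39/244; SSR = 2125/122.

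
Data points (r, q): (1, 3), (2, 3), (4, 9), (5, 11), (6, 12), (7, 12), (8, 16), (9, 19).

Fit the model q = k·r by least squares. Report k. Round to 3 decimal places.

k = 2.011

The normal equations are: 276·k = 555.
(Σr·r = 276, Σr·q = 555.)
k = 555/276 = 2.01087.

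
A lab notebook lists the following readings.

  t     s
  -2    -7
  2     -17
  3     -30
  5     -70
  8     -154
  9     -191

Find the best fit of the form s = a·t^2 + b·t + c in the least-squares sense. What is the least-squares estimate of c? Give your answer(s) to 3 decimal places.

Normal-equation sums: Σt^2·t^2 = 11395, Σt^2·t = 1393, Σt^2 = 187, Σt·t = 187, Σt = 25, Σ1 = 6.
Moment sums: Σt^2·s = -27443, Σt·s = -3411, Σs = -469.
Normal equations: [[11395, 1393, 187]; [1393, 187, 25]; [187, 25, 6]]·[a, b, c]ᵀ = [-27443, -3411, -469]ᵀ.
Row-reducing yields a = -504461/252984, b = -5599/1992, c = -45406/10541.

c = -4.308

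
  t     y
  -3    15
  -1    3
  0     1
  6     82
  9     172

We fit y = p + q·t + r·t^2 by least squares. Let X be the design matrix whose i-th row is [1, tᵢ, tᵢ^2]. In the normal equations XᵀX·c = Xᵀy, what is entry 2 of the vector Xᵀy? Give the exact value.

1992

Entry 2 ↔ basis t, so (Xᵀy)_{2} = Σᵢ (t)·yᵢ = (-3)·(15) + (-1)·(3) + (0)·(1) + (6)·(82) + (9)·(172) = 1992.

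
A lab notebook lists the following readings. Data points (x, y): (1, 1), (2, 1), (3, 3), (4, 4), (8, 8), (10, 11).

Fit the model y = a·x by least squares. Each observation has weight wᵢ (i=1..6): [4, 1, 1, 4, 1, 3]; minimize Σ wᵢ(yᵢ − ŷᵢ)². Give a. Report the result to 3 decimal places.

a = 1.063

The normal equations are: 445·a = 473.
Hence a = 473 / 445 ≈ 1.06292.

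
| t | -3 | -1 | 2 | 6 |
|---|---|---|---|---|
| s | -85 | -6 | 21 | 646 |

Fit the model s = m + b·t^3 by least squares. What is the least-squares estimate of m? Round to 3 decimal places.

The normal equations are: 4·m + 196·b = 576;  196·m + 47450·b = 142005.
Eliminating b: 47450·(row 1) − 196·(row 2) gives 151384·m = 47450·576 − 196·142005 = -501780, so m = -125445/37846.
Then b = (142005 − 196·(-125445/37846))/47450 = 113781/37846.

m = -3.315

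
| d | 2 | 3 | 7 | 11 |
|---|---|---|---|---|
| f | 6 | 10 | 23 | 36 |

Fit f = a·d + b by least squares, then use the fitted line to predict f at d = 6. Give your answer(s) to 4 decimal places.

f̂ = 19.5764

Normal-equation sums: Σd·d = 183, Σd = 23, Σ1 = 4.
For Mᵀf: Σd·f = 599, Σf = 75.
det = 183·4 − 23² = 203.
a = (599·4 − 23·75)/203 = 671/203; b = (183·75 − 23·599)/203 = -52/203.
At d = 6: f̂ = (671/203)·(6) + (-52/203)·(1) = 3974/203.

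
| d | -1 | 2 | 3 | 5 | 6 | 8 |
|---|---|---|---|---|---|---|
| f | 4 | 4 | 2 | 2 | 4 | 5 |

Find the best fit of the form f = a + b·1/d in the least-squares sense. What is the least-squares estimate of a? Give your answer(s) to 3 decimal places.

Normal-equation sums: Σ1 = 6, Σ1/d = 13/40, Σ1/d·1/d = 20801/14400.
And Σf = 21, Σ1/d·f = 43/120.
So XᵀX·[a, b]ᵀ = Xᵀf: [[6, 13/40]; [13/40, 20801/14400]]·[a, b]ᵀ = [21, 43/120]ᵀ.
Δ = 6·(20801/14400) − (13/40)² = 8219/960.
a = (21·(20801/14400) − (13/40)·(43/120))/(8219/960) = 145048/41095; b = (6·(43/120) − (13/40)·21)/(8219/960) = -4488/8219.

a = 3.530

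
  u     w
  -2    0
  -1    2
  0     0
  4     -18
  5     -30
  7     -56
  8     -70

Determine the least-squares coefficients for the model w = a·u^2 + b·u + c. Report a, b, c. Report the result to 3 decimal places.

a = -0.957, b = -1.312, c = 1.104

Sums needed: Σu^2·u^2 = 7395, Σu^2·u = 1035, Σu^2 = 159, Σu·u = 159, Σu = 21, Σ1 = 7.
Moment sums: Σu^2·w = -8260, Σu·w = -1176, Σw = -172.
Row-reducing yields a = -28946/30243, b = -13224/10081, c = 11130/10081.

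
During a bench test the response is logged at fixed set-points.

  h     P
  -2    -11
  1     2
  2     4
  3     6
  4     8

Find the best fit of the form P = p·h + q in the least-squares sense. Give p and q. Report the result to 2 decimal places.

p = 3.19, q = -3.30

Setting ∂/∂p … = 0 gives: 34·p + 8·q = 82;  8·p + 5·q = 9.
Eliminating q: 5·(row 1) − 8·(row 2) gives 106·p = 5·82 − 8·9 = 338, so p = 169/53.
Then q = (9 − 8·(169/53))/5 = -175/53.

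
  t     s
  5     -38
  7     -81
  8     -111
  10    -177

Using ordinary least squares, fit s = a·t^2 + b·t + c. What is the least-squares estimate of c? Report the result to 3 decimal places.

The normal system AᵀA·[a, b, c]ᵀ = Aᵀs is [[17122, 1980, 238]; [1980, 238, 30]; [238, 30, 4]]·[a, b, c]ᵀ = [-29723, -3415, -407]ᵀ.
Inverting the 3×3 Gram matrix, [a, b, c]ᵀ = [-23/12, 45/52, 905/156]ᵀ.

c = 5.801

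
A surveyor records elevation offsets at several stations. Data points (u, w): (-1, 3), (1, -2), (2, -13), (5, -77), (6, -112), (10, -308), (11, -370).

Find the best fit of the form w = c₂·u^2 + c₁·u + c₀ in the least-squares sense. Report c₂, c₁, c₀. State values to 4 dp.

c₂ = -2.9387, c₁ = -1.6583, c₀ = 3.3879

Sums needed: Σu^2·u^2 = 26580, Σu^2·u = 2680, Σu^2 = 288, Σu·u = 288, Σu = 34, Σ1 = 7.
Moment sums: Σu^2·w = -81578, Σu·w = -8238, Σw = -879.
Normal equations: [[26580, 2680, 288]; [2680, 288, 34]; [288, 34, 7]]·[c₂, c₁, c₀]ᵀ = [-81578, -8238, -879]ᵀ.
Row-reducing yields c₂ = -433175/147406, c₁ = -122224/73703, c₀ = 35671/10529.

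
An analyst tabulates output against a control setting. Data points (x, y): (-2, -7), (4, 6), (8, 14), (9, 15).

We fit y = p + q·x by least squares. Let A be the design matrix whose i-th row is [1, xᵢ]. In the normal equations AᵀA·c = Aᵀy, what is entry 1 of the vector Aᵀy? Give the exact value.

28

Entry 1 ↔ basis 1, so (Aᵀy)_{1} = Σᵢ yᵢ = (1)·(-7) + (1)·(6) + (1)·(14) + (1)·(15) = 28.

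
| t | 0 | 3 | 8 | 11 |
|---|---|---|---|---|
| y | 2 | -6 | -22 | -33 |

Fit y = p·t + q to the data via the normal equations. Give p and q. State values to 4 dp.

p = -3.1849, q = 2.7671

Entries of AᵀA: Σt·t = 194, Σt = 22, Σ1 = 4.
Moment sums: Σt·y = -557, Σy = -59.
Eliminating q: 4·(row 1) − 22·(row 2) gives 292·p = 4·(-557) − 22·(-59) = -930, so p = -465/146.
Then q = ((-59) − 22·(-465/146))/4 = 202/73.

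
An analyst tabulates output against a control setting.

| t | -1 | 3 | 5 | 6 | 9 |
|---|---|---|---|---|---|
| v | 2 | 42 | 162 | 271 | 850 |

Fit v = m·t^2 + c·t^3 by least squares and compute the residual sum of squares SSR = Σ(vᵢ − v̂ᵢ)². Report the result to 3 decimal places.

Compute the Gram sums: Σt^2·t^2 = 8564, Σt^2·t^3 = 70192, Σt^3·t^3 = 594452.
And Σt^2·v = 83036, Σt^3·v = 699568.
So XᵀX·[m, c]ᵀ = Xᵀv: [[8564, 70192]; [70192, 594452]]·[m, c]ᵀ = [83036, 699568]ᵀ.
Determinant 8564·594452 − 70192² = 163970064.
m = (83036·594452 − 70192·699568)/163970064 = 5350817/3416043; c = (8564·699568 − 70192·83036)/163970064 = 3388280/3416043.
Residuals: 1623183/1138681, 1277631/1138681, -1302153/1138681, 416587/1138681, 54751/1138681; SSR = 5391509/1138681.

SSR = 4.735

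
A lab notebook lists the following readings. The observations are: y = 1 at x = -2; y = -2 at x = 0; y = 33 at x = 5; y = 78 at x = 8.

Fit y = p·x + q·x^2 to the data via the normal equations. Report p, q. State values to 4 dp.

Setting ∂/∂p … = 0 gives: 93·p + 629·q = 787;  629·p + 4737·q = 5821.
det = 93·4737 − 629² = 44900.
p = (787·4737 − 629·5821)/44900 = 6661/4490; q = (93·5821 − 629·787)/44900 = 4633/4490.

p = 1.4835, q = 1.0318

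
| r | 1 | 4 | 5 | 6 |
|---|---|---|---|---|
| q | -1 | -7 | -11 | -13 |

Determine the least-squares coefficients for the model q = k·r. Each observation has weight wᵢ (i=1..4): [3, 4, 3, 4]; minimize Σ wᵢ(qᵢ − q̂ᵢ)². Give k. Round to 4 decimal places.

Setting ∂/∂k … = 0 gives: 286·k = -592.
Hence k = -592 / 286 ≈ -2.06993.

k = -2.0699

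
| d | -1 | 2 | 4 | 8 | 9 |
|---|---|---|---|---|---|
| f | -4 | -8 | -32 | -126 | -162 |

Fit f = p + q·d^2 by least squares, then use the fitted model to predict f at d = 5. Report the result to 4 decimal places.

f̂ = -50.1907

From the data, Σ1 = 5, Σd^2 = 166, Σd^2·d^2 = 10930.
And Σf = -332, Σd^2·f = -21734.
det = 5·10930 − 166² = 27094.
p = ((-332)·10930 − 166·(-21734))/27094 = -10458/13547; q = (5·(-21734) − 166·(-332))/27094 = -26779/13547.
At d = 5: f̂ = (-10458/13547)·(1) + (-26779/13547)·(25) = -679933/13547.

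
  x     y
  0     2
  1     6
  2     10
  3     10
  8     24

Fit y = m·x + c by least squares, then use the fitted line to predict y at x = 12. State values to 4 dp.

Sums needed: Σx·x = 78, Σx = 14, Σ1 = 5.
And Σx·y = 248, Σy = 52.
det = 78·5 − 14² = 194.
m = (248·5 − 14·52)/194 = 256/97; c = (78·52 − 14·248)/194 = 292/97.
At x = 12: ŷ = (256/97)·(12) + (292/97)·(1) = 3364/97.

ŷ = 34.6804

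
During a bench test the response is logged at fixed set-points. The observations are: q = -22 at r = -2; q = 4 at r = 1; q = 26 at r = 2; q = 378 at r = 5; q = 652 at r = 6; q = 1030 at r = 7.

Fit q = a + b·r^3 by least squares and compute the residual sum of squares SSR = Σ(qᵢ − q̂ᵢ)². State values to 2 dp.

Normal-equation sums: Σ1 = 6, Σr^3 = 685, Σr^3·r^3 = 180059.
For Mᵀq: Σq = 2068, Σr^3·q = 541760.
Normal equations: [[6, 685]; [685, 180059]]·[a, b]ᵀ = [2068, 541760]ᵀ.
Δ = 6·180059 − 685² = 611129.
a = (2068·180059 − 685·541760)/611129 = 1256412/611129; b = (6·541760 − 685·2068)/611129 = 1833980/611129.
Residuals: -29410/611129, -645876/611129, -38898/611129, 502850/611129, 1060016/611129, -848682/611129; SSR = 4117440/611129.

SSR = 6.74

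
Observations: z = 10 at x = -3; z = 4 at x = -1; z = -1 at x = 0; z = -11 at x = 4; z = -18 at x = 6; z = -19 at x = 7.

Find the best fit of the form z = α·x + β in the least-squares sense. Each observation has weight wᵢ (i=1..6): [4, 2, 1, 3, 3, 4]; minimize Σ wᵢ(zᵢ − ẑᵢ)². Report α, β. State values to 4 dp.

α = -2.9544, β = 0.8232

Entries of MᵀWM: Σwᵢ·x·x = 390, Σwᵢ·x = 44, Σwᵢ·1 = 17.
And Σwᵢ·x·z = -1116, Σwᵢ·z = -116.
Δ = 390·17 − 44² = 4694.
α = ((-1116)·17 − 44·(-116))/4694 = -6934/2347; β = (390·(-116) − 44·(-1116))/4694 = 1932/2347.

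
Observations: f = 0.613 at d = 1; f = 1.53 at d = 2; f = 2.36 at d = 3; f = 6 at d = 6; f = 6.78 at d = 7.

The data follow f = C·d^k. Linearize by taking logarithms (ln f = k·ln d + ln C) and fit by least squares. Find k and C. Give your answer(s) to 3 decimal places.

With ln fᵢ as the transformed response and ln dᵢ as the regressor:
AᵀA = [[8.6844, 5.5294]; [5.5294, 5]], rhs = [8.1729, 4.5003]ᵀ  (here Σln d = 5.5294, Σ(ln d)² = 8.6844, Σln f = 4.5003, Σln d·ln f = 8.1729).
Slope k = (n·Σln d·ln f − Σln d·Σln f)/(n·Σ(ln d)² − (Σln d)²) = (5·8.1729 − 5.5294·4.5003)/12.8473 = 1.24390; ln C = (Σln f − k·Σln d)/n = -0.47556, so C = exp(-0.47556) = 0.62154.

k = 1.244, C = 0.622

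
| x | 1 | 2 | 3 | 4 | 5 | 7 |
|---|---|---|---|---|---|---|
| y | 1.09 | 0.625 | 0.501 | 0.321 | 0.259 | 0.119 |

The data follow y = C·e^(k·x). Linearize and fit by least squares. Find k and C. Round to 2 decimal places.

With ln yᵢ as the transformed response and xᵢ as the regressor:
Σx = 22.0000, Σ(x)² = 104.0000, Σln y = -5.6908, Σx·ln y = -29.1276.
Normal system: [[104.0000, 22.0000]; [22.0000, 6]]·[k, ln C]ᵀ = [-29.1276, -5.6908]ᵀ.
Solving (det = 140.0000): k = -0.35405, ln C = 0.34971, so C = exp(0.34971) = 1.41865.

k = -0.35, C = 1.42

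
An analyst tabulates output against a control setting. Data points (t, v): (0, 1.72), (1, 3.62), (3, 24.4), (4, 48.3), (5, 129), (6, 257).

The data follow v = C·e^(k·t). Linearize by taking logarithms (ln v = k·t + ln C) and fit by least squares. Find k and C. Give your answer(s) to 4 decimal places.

Linearized form: ln v = k·t + ln C. From the 6 transformed points,
XᵀX = [[87.0000, 19.0000]; [19.0000, 6]], rhs = [83.9735, 19.3097]ᵀ  (here Σt = 19.0000, Σ(t)² = 87.0000, Σln v = 19.3097, Σt·ln v = 83.9735).
Slope k = (n·Σt·ln v − Σt·Σln v)/(n·Σ(t)² − (Σt)²) = (6·83.9735 − 19.0000·19.3097)/161.0000 = 0.85066; ln C = (Σln v − k·Σt)/n = 0.52452, so C = exp(0.52452) = 1.68965.

k = 0.8507, C = 1.6897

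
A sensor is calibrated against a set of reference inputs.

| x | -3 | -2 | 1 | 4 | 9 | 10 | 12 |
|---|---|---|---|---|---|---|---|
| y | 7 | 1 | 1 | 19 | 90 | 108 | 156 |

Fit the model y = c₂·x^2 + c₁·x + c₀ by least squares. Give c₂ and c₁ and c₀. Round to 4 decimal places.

Sums needed: Σx^2·x^2 = 37651, Σx^2·x = 3487, Σx^2 = 355, Σx·x = 355, Σx = 31, Σ1 = 7.
Moment sums: Σx^2·y = 40926, Σx·y = 3816, Σy = 382.
Inverting the 3×3 Gram matrix, [c₂, c₁, c₀]ᵀ = [60737/59388, 45263/59388, -9949/14847]ᵀ.

c₂ = 1.0227, c₁ = 0.7622, c₀ = -0.6701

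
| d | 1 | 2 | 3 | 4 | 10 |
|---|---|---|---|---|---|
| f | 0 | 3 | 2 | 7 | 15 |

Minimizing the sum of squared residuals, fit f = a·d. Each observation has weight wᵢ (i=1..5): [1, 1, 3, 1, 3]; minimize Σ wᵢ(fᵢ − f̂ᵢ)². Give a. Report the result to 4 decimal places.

a = 1.4425

Sums needed: Σwᵢ·d·d = 348.
Right-hand side: Σwᵢ·d·f = 502.
a = 502/348 = 1.44253.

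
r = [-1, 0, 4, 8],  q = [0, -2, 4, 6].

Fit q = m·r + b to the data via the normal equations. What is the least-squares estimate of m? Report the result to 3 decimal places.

AᵀA·[m, b]ᵀ = Aᵀq reads: 81·m + 11·b = 64;  11·m + 4·b = 8.
(Σr·r = 81, Σr = 11, Σ1 = 4, Σr·q = 64, Σq = 8.)
Determinant 81·4 − 11² = 203.
m = (64·4 − 11·8)/203 = 24/29; b = (81·8 − 11·64)/203 = -8/29.

m = 0.828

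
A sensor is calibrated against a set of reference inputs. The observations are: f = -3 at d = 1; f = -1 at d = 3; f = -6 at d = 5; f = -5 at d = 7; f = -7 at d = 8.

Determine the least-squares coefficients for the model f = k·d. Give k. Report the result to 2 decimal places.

k = -0.86

AᵀA·[k]ᵀ = Aᵀf reads: 148·k = -127.
(Σd·d = 148, Σd·f = -127.)
Hence k = -127 / 148 ≈ -0.858108.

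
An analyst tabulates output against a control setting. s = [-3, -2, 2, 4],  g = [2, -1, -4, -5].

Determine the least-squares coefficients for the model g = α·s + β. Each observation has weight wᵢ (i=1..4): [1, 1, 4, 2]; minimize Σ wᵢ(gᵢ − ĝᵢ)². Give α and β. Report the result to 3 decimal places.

α = -0.907, β = -1.877

With design matrix A, AᵀWA = [[61, 11]; [11, 8]] and AᵀWg = [-76, -25]ᵀ.
det = 61·8 − 11² = 367.
α = ((-76)·8 − 11·(-25))/367 = -333/367; β = (61·(-25) − 11·(-76))/367 = -689/367.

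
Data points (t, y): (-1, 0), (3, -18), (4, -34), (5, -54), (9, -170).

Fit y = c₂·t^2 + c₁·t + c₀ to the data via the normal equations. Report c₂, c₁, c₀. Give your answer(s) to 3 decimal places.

Sums needed: Σt^2·t^2 = 7524, Σt^2·t = 944, Σt^2 = 132, Σt·t = 132, Σt = 20, Σ1 = 5.
Right-hand side: Σt^2·y = -15826, Σt·y = -1990, Σy = -276.
Normal equations: [[7524, 944, 132]; [944, 132, 20]; [132, 20, 5]]·[c₂, c₁, c₀]ᵀ = [-15826, -1990, -276]ᵀ.
Inverting the 3×3 Gram matrix, [c₂, c₁, c₀]ᵀ = [-3629/1778, -16411/23114, 2516/1651]ᵀ.

c₂ = -2.041, c₁ = -0.710, c₀ = 1.524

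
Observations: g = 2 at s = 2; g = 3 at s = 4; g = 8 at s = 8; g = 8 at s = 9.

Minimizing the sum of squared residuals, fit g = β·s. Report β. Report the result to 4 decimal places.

Normal-equation sums: Σs·s = 165.
And Σs·g = 152.
So AᵀA·[β]ᵀ = Aᵀg: [[165]]·[β]ᵀ = [152]ᵀ.
Hence β = 152 / 165 ≈ 0.921212.

β = 0.9212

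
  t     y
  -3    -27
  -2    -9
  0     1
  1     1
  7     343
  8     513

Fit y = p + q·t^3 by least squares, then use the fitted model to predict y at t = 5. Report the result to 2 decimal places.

Normal-equation sums: Σ1 = 6, Σt^3 = 821, Σt^3·t^3 = 380587.
Right-hand side: Σy = 822, Σt^3·y = 381107.
Normal equations: [[6, 821]; [821, 380587]]·[p, q]ᵀ = [822, 381107]ᵀ.
Determinant 6·380587 − 821² = 1609481.
p = (822·380587 − 821·381107)/1609481 = -46333/1609481; q = (6·381107 − 821·822)/1609481 = 1611780/1609481.
At t = 5: ŷ = (-46333/1609481)·(1) + (1611780/1609481)·(125) = 201426167/1609481.

ŷ = 125.15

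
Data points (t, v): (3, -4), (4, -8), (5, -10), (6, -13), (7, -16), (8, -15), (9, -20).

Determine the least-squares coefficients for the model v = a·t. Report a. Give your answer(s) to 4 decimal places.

a = -2.0857

Compute the Gram sums: Σt·t = 280.
Right-hand side: Σt·v = -584.
a = (-584)/280 = -2.08571.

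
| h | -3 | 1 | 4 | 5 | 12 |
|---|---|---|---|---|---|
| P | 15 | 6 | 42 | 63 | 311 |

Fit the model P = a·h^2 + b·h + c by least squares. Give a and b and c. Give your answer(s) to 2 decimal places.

Compute the Gram sums: Σh^2·h^2 = 21699, Σh^2·h = 1891, Σh^2 = 195, Σh·h = 195, Σh = 19, Σ1 = 5.
And Σh^2·P = 47172, Σh·P = 4176, ΣP = 437.
So XᵀX·[a, b, c]ᵀ = XᵀP: [[21699, 1891, 195]; [1891, 195, 19]; [195, 19, 5]]·[a, b, c]ᵀ = [47172, 4176, 437]ᵀ.
Row-reducing yields a = 504457/255152, b = 502311/255152, c = 44855/15947.

a = 1.98, b = 1.97, c = 2.81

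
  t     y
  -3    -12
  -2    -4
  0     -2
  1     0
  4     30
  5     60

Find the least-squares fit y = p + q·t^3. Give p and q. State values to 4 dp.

Sums needed: Σ1 = 6, Σt^3 = 155, Σt^3·t^3 = 20515.
And Σy = 72, Σt^3·y = 9776.
AᵀA·[p, q]ᵀ = Aᵀy becomes [[6, 155]; [155, 20515]]·[p, q]ᵀ = [72, 9776]ᵀ.
Eliminating q: 20515·(row 1) − 155·(row 2) gives 99065·p = 20515·72 − 155·9776 = -38200, so p = -7640/19813.
Then q = (9776 − 155·(-7640/19813))/20515 = 47496/99065.

p = -0.3856, q = 0.4794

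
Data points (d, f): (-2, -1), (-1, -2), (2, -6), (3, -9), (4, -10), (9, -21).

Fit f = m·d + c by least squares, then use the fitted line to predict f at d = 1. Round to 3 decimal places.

f̂ = -5.428

XᵀX·[m, c]ᵀ = Xᵀf reads: 115·m + 15·c = -264;  15·m + 6·c = -49.
(Σd·d = 115, Σd = 15, Σ1 = 6, Σd·f = -264, Σf = -49.)
Determinant 115·6 − 15² = 465.
m = ((-264)·6 − 15·(-49))/465 = -283/155; c = (115·(-49) − 15·(-264))/465 = -335/93.
At d = 1: f̂ = (-283/155)·(1) + (-335/93)·(1) = -2524/465.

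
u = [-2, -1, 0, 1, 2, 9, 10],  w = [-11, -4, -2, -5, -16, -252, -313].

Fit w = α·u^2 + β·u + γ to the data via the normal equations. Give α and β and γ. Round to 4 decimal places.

Compute the Gram sums: Σu^2·u^2 = 16595, Σu^2·u = 1729, Σu^2 = 191, Σu·u = 191, Σu = 19, Σ1 = 7.
Right-hand side: Σu^2·w = -51829, Σu·w = -5409, Σw = -603.
Row-reducing yields α = -91441/30423, β = -29179/30423, γ = -15497/10141.

α = -3.0057, β = -0.9591, γ = -1.5282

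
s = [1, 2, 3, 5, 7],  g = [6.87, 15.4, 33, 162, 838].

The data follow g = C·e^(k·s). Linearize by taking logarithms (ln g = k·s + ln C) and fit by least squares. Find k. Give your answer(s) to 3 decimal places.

k = 0.798

With ln gᵢ as the transformed response and sᵢ as the regressor:
AᵀA = [[88.0000, 18.0000]; [18.0000, 5]], rhs = [90.4405, 19.9767]ᵀ  (here Σs = 18.0000, Σ(s)² = 88.0000, Σln g = 19.9767, Σs·ln g = 90.4405).
Solving (det = 116.0000): k = 0.79847, ln C = 1.12083.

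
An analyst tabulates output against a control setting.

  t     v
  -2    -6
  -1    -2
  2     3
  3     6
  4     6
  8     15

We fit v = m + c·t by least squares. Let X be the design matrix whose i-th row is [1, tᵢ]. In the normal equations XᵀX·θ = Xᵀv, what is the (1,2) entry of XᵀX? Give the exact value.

Row 1 ↔ basis 1, column 2 ↔ basis t, so (XᵀX)_{1,2} = Σᵢ t = (1)·(-2) + (1)·(-1) + (1)·(2) + (1)·(3) + (1)·(4) + (1)·(8) = 14.

14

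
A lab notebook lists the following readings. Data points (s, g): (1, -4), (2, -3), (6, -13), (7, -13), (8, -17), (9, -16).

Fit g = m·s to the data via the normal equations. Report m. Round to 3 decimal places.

The normal system MᵀM·[m]ᵀ = Mᵀg is [[235]]·[m]ᵀ = [-459]ᵀ.
Hence m = -459 / 235 ≈ -1.95319.

m = -1.953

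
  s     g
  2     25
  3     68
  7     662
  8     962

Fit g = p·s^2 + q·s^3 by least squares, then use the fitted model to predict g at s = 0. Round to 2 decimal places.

ĝ = 0.00

Entries of MᵀM: Σs^2·s^2 = 6594, Σs^2·s^3 = 49850, Σs^3·s^3 = 380586.
For Mᵀg: Σs^2·g = 94718, Σs^3·g = 721646.
Eliminating q: 380586·(row 1) − 49850·(row 2) gives 24561584·p = 380586·94718 − 49850·721646 = 74291648, so p = 4643228/1535099.
Then q = (721646 − 49850·(4643228/1535099))/380586 = 2302589/1535099.
At s = 0: ĝ = (4643228/1535099)·(0) + (2302589/1535099)·(0) = 0.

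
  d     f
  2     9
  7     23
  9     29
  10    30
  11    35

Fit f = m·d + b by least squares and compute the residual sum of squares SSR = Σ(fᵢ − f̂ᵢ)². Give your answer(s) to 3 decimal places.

SSR = 2.752

Compute the Gram sums: Σd·d = 355, Σd = 39, Σ1 = 5.
Right-hand side: Σd·f = 1125, Σf = 126.
AᵀA·[m, b]ᵀ = Aᵀf becomes [[355, 39]; [39, 5]]·[m, b]ᵀ = [1125, 126]ᵀ.
det = 355·5 − 39² = 254.
m = (1125·5 − 39·126)/254 = 711/254; b = (355·126 − 39·1125)/254 = 855/254.
Residuals: 9/254, 5/127, 56/127, -345/254, 107/127; SSR = 699/254.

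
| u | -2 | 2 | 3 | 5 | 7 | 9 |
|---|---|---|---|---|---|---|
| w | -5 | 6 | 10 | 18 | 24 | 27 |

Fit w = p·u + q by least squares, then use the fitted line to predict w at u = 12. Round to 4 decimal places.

ŵ = 37.8596

Entries of MᵀM: Σu·u = 172, Σu = 24, Σ1 = 6.
Moment sums: Σu·w = 553, Σw = 80.
Eliminating q: 6·(row 1) − 24·(row 2) gives 456·p = 6·553 − 24·80 = 1398, so p = 233/76.
Then q = (80 − 24·(233/76))/6 = 61/57.
At u = 12: ŵ = (233/76)·(12) + (61/57)·(1) = 2158/57.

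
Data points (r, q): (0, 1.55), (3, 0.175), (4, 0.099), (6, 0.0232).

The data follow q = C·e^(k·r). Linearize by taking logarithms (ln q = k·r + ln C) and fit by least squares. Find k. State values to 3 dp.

Linearized form: ln q = k·r + ln C. From the 4 transformed points,
Σr = 13.0000, Σ(r)² = 61.0000, Σln q = -7.3810, Σr·ln q = -37.0611.
Equations: 61.0000·k + 13.0000·ln C = -37.0611;  13.0000·k + 4·ln C = -7.3810.
Solving (det = 75.0000): k = -0.69723, ln C = 0.42074.

k = -0.697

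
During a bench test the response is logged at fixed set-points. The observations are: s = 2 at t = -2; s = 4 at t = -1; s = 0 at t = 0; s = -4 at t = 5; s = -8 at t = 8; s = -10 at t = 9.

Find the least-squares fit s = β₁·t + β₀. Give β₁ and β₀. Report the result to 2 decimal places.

Normal-equation sums: Σt·t = 175, Σt = 19, Σ1 = 6.
For Aᵀs: Σt·s = -182, Σs = -16.
So AᵀA·[β₁, β₀]ᵀ = Aᵀs: [[175, 19]; [19, 6]]·[β₁, β₀]ᵀ = [-182, -16]ᵀ.
Δ = 175·6 − 19² = 689.
β₁ = ((-182)·6 − 19·(-16))/689 = -788/689; β₀ = (175·(-16) − 19·(-182))/689 = 658/689.

β₁ = -1.14, β₀ = 0.96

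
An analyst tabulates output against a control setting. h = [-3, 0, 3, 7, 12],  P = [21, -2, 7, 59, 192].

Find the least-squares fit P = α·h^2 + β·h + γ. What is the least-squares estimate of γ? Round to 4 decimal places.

γ = -0.4165

Entries of MᵀM: Σh^2·h^2 = 23299, Σh^2·h = 2071, Σh^2 = 211, Σh·h = 211, Σh = 19, Σ1 = 5.
Right-hand side: Σh^2·P = 30791, Σh·P = 2675, ΣP = 277.
Normal equations: [[23299, 2071, 211]; [2071, 211, 19]; [211, 19, 5]]·[α, β, γ]ᵀ = [30791, 2675, 277]ᵀ.
Row-reducing yields α = 11215/7332, β = -16849/7332, γ = -509/1222.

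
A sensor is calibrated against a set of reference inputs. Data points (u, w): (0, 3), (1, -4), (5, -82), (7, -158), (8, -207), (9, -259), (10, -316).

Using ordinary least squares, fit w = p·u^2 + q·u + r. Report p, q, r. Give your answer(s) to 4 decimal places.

AᵀA·[p, q, r]ᵀ = Aᵀw reads: 23684·p + 2710·q + 320·r = -75623;  2710·p + 320·q + 40·r = -8667;  320·p + 40·q + 7·r = -1023.
Inverting the 3×3 Gram matrix, [p, q, r]ᵀ = [-106133/35706, -393103/178530, 13813/5951]ᵀ.

p = -2.9724, q = -2.2019, r = 2.3211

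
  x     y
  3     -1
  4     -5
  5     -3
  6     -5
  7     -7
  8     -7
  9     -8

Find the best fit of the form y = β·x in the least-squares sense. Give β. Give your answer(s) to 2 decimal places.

Entries of AᵀA: Σx·x = 280.
For Aᵀy: Σx·y = -245.
So AᵀA·[β]ᵀ = Aᵀy: [[280]]·[β]ᵀ = [-245]ᵀ.
β = (-245)/280 = -0.875.

β = -0.88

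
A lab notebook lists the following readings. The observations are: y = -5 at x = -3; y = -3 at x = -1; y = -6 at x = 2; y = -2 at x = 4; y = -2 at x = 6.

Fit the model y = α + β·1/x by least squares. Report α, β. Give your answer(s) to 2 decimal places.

α = -3.64, β = -0.47

With design matrix A, AᵀA = [[5, -5/12]; [-5/12, 209/144]] and Aᵀy = [-18, 5/6]ᵀ.
Eliminating β: (209/144)·(row 1) − (-5/12)·(row 2) gives (85/12)·α = (209/144)·(-18) − (-5/12)·(5/6) = -232/9, so α = -928/255.
Then β = ((5/6) − (-5/12)·(-928/255))/(209/144) = -8/17.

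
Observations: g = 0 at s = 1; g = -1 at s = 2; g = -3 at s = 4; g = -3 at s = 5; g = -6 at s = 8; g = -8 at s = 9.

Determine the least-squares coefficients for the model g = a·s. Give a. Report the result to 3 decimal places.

The normal system MᵀM·[a]ᵀ = Mᵀg is [[191]]·[a]ᵀ = [-149]ᵀ.
Hence a = -149 / 191 ≈ -0.780105.

a = -0.780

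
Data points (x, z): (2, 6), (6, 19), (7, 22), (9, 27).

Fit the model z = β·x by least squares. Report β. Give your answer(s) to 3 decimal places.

Entries of AᵀA: Σx·x = 170.
Moment sums: Σx·z = 523.
Normal equations: [[170]]·[β]ᵀ = [523]ᵀ.
β = 523/170 = 3.07647.

β = 3.076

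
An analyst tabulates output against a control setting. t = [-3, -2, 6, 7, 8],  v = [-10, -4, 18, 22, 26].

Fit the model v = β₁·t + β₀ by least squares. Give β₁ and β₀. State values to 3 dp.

Normal-equation sums: Σt·t = 162, Σt = 16, Σ1 = 5.
Moment sums: Σt·v = 508, Σv = 52.
So XᵀX·[β₁, β₀]ᵀ = Xᵀv: [[162, 16]; [16, 5]]·[β₁, β₀]ᵀ = [508, 52]ᵀ.
Eliminating β₀: 5·(row 1) − 16·(row 2) gives 554·β₁ = 5·508 − 16·52 = 1708, so β₁ = 854/277.
Then β₀ = (52 − 16·(854/277))/5 = 148/277.

β₁ = 3.083, β₀ = 0.534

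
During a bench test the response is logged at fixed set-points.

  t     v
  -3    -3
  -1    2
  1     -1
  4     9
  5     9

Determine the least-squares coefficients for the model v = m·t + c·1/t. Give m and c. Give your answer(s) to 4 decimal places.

Compute the Gram sums: Σt·t = 52, Σt·1/t = 5, Σ1/t·1/t = 7969/3600.
Right-hand side: Σt·v = 87, Σ1/t·v = 41/20.
So AᵀA·[m, c]ᵀ = Aᵀv: [[52, 5]; [5, 7969/3600]]·[m, c]ᵀ = [87, 41/20]ᵀ.
det = 52·(7969/3600) − 5² = 81097/900.
m = (87·(7969/3600) − 5·(41/20))/(81097/900) = 656403/324388; c = (52·(41/20) − 5·87)/(81097/900) = -295560/81097.

m = 2.0235, c = -3.6445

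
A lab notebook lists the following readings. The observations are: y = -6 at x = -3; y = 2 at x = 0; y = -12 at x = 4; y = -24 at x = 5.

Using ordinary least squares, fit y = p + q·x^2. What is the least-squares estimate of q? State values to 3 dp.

q = -1.027

The normal equations are: 4·p + 50·q = -40;  50·p + 962·q = -846.
det = 4·962 − 50² = 1348.
p = ((-40)·962 − 50·(-846))/1348 = 955/337; q = (4·(-846) − 50·(-40))/1348 = -346/337.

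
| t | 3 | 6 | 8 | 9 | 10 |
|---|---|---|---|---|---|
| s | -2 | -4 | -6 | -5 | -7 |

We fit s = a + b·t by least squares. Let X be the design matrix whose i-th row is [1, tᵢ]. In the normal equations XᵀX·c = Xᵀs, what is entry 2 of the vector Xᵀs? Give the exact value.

-193

Entry 2 ↔ basis t, so (Xᵀs)_{2} = Σᵢ (t)·sᵢ = (3)·(-2) + (6)·(-4) + (8)·(-6) + (9)·(-5) + (10)·(-7) = -193.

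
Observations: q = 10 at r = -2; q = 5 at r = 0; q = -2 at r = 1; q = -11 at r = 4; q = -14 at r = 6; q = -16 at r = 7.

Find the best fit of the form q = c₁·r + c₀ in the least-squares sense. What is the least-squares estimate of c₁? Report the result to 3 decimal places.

Entries of AᵀA: Σr·r = 106, Σr = 16, Σ1 = 6.
And Σr·q = -262, Σq = -28.
AᵀA·[c₁, c₀]ᵀ = Aᵀq becomes [[106, 16]; [16, 6]]·[c₁, c₀]ᵀ = [-262, -28]ᵀ.
Δ = 106·6 − 16² = 380.
c₁ = ((-262)·6 − 16·(-28))/380 = -281/95; c₀ = (106·(-28) − 16·(-262))/380 = 306/95.

c₁ = -2.958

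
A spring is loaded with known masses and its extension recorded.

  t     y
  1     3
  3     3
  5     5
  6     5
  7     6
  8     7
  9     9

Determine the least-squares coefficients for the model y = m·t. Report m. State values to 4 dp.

Entries of MᵀM: Σt·t = 265.
For Mᵀy: Σt·y = 246.
Normal equations: [[265]]·[m]ᵀ = [246]ᵀ.
Hence m = 246 / 265 ≈ 0.928302.

m = 0.9283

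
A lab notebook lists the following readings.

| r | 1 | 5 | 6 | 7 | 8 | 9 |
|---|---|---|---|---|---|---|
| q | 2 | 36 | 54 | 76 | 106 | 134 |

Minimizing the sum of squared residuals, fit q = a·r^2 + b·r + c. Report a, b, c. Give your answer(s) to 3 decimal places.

a = 2.044, b = -3.834, c = 3.771

Setting ∂/∂a … = 0 gives: 14980·a + 1926·b + 256·c = 24208;  1926·a + 256·b + 36·c = 3092;  256·a + 36·b + 6·c = 408.
Solving the 3×3 system (Gaussian elimination) gives a = 3126/1529, b = -29308/7645, c = 28828/7645.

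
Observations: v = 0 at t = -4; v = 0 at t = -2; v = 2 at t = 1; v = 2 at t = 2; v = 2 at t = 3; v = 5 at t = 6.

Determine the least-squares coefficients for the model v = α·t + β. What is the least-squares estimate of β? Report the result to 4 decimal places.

β = 1.3490

From the data, Σt·t = 70, Σt = 6, Σ1 = 6.
For Mᵀv: Σt·v = 42, Σv = 11.
So MᵀM·[α, β]ᵀ = Mᵀv: [[70, 6]; [6, 6]]·[α, β]ᵀ = [42, 11]ᵀ.
Eliminating β: 6·(row 1) − 6·(row 2) gives 384·α = 6·42 − 6·11 = 186, so α = 31/64.
Then β = (11 − 6·(31/64))/6 = 259/192.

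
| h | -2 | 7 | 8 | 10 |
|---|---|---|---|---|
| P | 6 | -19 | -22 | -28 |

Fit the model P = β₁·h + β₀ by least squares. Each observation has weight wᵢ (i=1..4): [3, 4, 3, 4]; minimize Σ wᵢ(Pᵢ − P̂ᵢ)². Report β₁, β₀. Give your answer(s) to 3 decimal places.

β₁ = -2.820, β₀ = 0.467

The normal system MᵀWM·[β₁, β₀]ᵀ = MᵀWP is [[800, 86]; [86, 14]]·[β₁, β₀]ᵀ = [-2216, -236]ᵀ.
Determinant 800·14 − 86² = 3804.
β₁ = ((-2216)·14 − 86·(-236))/3804 = -894/317; β₀ = (800·(-236) − 86·(-2216))/3804 = 148/317.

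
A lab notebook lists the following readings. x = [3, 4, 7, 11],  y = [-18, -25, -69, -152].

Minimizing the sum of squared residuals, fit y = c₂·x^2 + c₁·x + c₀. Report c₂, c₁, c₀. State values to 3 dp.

Sums needed: Σx^2·x^2 = 17379, Σx^2·x = 1765, Σx^2 = 195, Σx·x = 195, Σx = 25, Σ1 = 4.
For Mᵀy: Σx^2·y = -22335, Σx·y = -2309, Σy = -264.
MᵀM·[c₂, c₁, c₀]ᵀ = Mᵀy becomes [[17379, 1765, 195]; [1765, 195, 25]; [195, 25, 4]]·[c₂, c₁, c₀]ᵀ = [-22335, -2309, -264]ᵀ.
Solving the 3×3 system (Gaussian elimination) gives c₂ = -679/668, c₁ = -8943/3340, c₀ = 48/167.

c₂ = -1.016, c₁ = -2.678, c₀ = 0.287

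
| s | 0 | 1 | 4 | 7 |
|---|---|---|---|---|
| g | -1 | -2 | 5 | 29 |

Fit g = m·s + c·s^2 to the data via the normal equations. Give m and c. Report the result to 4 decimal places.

m = -2.6968, c = 0.9779

Setting ∂/∂m … = 0 gives: 66·m + 408·c = 221;  408·m + 2658·c = 1499.
(Σs·s = 66, Σs·s^2 = 408, Σs^2·s^2 = 2658, Σs·g = 221, Σs^2·g = 1499.)
Δ = 66·2658 − 408² = 8964.
m = (221·2658 − 408·1499)/8964 = -1343/498; c = (66·1499 − 408·221)/8964 = 487/498.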